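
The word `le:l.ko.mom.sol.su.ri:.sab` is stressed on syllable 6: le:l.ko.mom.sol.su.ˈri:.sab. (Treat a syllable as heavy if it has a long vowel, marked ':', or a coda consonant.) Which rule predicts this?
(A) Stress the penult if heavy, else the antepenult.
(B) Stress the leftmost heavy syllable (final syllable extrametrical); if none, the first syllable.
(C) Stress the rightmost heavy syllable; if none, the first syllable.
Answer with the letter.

A

Rule A → syllable 6 ✓.
Rule B → syllable 1 (observed: 6).
Rule C → syllable 7 (observed: 6).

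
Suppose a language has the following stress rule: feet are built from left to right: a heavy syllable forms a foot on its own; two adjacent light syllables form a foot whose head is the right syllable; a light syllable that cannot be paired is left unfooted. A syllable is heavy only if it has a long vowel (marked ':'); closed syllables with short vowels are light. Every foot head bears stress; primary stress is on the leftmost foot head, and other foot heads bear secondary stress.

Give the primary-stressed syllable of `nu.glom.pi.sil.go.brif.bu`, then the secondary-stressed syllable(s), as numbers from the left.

Weights: 1 nu L, 2 glom L, 3 pi L, 4 sil L, 5 go L, 6 brif L, 7 bu L.
Parse left to right (heavy = foot alone; LL = one foot; stranded L unfooted): (nu.ˈglom) (pi.ˈsil) (go.ˈbrif) bu.
Foot heads: 2, 4, 6.
Primary stress on the leftmost head = syllable 2.
Secondary stress on 4, 6: nu.ˈglom.pi.ˌsil.go.ˌbrif.bu.

primary 2, secondary 4, 6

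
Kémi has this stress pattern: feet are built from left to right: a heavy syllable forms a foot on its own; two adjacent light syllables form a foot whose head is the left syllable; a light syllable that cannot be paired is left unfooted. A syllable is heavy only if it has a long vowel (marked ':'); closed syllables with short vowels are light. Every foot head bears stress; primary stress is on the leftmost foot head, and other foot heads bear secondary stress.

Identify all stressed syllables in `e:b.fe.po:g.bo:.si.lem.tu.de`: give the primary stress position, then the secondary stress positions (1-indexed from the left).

Weights: 1 e:b H, 2 fe L, 3 po:g H, 4 bo: H, 5 si L, 6 lem L, 7 tu L, 8 de L.
Parse left to right (heavy = foot alone; LL = one foot; stranded L unfooted): (ˈe:b) fe (ˈpo:g) (ˈbo:) (ˈsi.lem) (ˈtu.de).
Foot heads: 1, 3, 4, 5, 7.
Primary stress on the leftmost head = syllable 1.
Secondary stress on 3, 4, 5, 7: ˈe:b.fe.ˌpo:g.ˌbo:.ˌsi.lem.ˌtu.de.

primary 1, secondary 3, 4, 5, 7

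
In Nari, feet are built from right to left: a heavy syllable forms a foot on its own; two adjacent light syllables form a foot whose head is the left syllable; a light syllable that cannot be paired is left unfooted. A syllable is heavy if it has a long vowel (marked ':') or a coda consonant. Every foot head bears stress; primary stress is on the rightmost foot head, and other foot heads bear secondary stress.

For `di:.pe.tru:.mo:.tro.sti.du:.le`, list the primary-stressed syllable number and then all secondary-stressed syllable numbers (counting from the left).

Weights: 1 di: H, 2 pe L, 3 tru: H, 4 mo: H, 5 tro L, 6 sti L, 7 du: H, 8 le L.
Parse right to left (heavy = foot alone; LL = one foot; stranded L unfooted): (ˈdi:) pe (ˈtru:) (ˈmo:) (ˈtro.sti) (ˈdu:) le.
Foot heads: 1, 3, 4, 5, 7.
Primary stress on the rightmost head = syllable 7.
Secondary stress on 1, 3, 4, 5: ˌdi:.pe.ˌtru:.ˌmo:.ˌtro.sti.ˈdu:.le.

primary 7, secondary 1, 3, 4, 5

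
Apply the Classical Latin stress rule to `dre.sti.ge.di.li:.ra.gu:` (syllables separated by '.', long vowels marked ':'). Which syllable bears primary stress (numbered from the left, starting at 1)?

Classical Latin: stress the penult if heavy (long vowel or closed), else the antepenult.
Weights: 5 li: H, 6 ra L, 7 gu: H.
The penult (syllable 6, ra) is light, so stress falls on the antepenult (syllable 5, li:).
Stress on syllable 5: dre.sti.ge.di.ˈli:.ra.gu:.

5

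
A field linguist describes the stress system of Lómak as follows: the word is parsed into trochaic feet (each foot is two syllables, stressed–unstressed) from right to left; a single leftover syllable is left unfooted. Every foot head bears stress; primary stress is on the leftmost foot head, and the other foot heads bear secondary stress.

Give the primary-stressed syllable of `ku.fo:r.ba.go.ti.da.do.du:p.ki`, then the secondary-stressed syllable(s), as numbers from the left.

Parse right to left into trochaic (ˈσσ) feet: ku (ˈfo:r.ba) (ˈgo.ti) (ˈda.do) (ˈdu:p.ki). Syllable 1 is left unfooted.
Foot heads (stressed positions): 2, 4, 6, 8.
End Rule Leftmost: primary stress on the leftmost head = syllable 2.
Secondary stress on 4, 6, 8: ku.ˈfo:r.ba.ˌgo.ti.ˌda.do.ˌdu:p.ki.

primary 2, secondary 4, 6, 8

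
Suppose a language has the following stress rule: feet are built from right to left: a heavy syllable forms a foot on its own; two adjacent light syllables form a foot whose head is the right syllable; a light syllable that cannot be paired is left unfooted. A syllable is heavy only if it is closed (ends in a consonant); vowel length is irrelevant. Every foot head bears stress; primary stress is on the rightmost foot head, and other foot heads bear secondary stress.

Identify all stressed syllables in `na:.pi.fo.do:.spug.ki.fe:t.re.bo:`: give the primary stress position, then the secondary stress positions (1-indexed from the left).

primary 9, secondary 2, 4, 5, 7

Weights: 1 na: L, 2 pi L, 3 fo L, 4 do: L, 5 spug H, 6 ki L, 7 fe:t H, 8 re L, 9 bo: L.
Parse right to left (heavy = foot alone; LL = one foot; stranded L unfooted): (na:.ˈpi) (fo.ˈdo:) (ˈspug) ki (ˈfe:t) (re.ˈbo:).
Foot heads: 2, 4, 5, 7, 9.
Primary stress on the rightmost head = syllable 9.
Secondary stress on 2, 4, 5, 7: na:.ˌpi.fo.ˌdo:.ˌspug.ki.ˌfe:t.re.ˈbo:.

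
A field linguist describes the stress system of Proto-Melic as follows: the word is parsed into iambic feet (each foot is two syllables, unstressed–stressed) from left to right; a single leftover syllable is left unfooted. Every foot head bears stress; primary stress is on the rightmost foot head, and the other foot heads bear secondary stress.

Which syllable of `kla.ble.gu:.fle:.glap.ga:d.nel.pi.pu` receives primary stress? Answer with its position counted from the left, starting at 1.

8

Parse left to right into iambic (σˈσ) feet: (kla.ˈble) (gu:.ˈfle:) (glap.ˈga:d) (nel.ˈpi) pu. Syllable 9 is left unfooted.
Foot heads (stressed positions): 2, 4, 6, 8.
End Rule Rightmost: primary stress on the rightmost head = syllable 8.
Primary stress: syllable 8 → kla.ble.gu:.fle:.glap.ga:d.nel.ˈpi.pu.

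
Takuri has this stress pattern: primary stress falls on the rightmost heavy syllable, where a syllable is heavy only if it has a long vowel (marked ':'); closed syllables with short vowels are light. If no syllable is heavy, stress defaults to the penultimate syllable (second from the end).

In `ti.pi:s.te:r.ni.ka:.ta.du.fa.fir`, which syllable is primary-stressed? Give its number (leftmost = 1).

Weights: 1 ti L, 2 pi:s H, 3 te:r H, 4 ni L, 5 ka: H, 6 ta L, 7 du L, 8 fa L, 9 fir L.
Heavy syllables in the domain: 2, 3, 5. The rightmost is syllable 5 (ka:).
Primary stress: syllable 5 → ti.pi:s.te:r.ni.ˈka:.ta.du.fa.fir.

5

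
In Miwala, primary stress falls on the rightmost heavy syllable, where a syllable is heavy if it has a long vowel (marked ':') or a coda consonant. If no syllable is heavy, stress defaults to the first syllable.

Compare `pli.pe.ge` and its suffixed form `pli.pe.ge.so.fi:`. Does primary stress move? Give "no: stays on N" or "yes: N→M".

Base `pli.pe.ge` (3 syllables):
  Weights: 1 pli L, 2 pe L, 3 ge L.
  No heavy syllable in the domain; default to the first syllable = syllable 1.
  → primary stress on syllable 1.
Suffixed `pli.pe.ge.so.fi:` (5 syllables):
  Weights: 1 pli L, 2 pe L, 3 ge L, 4 so L, 5 fi: H.
  Heavy syllables in the domain: 5. The rightmost is syllable 5 (fi:).
  → primary stress on syllable 5.

yes: 1→5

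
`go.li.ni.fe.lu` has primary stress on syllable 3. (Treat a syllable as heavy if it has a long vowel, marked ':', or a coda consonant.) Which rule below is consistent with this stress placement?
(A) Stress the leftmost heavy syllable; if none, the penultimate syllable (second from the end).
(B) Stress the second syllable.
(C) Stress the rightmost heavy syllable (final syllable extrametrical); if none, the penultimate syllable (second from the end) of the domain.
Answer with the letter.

C

Rule A → syllable 4 (observed: 3).
Rule B → syllable 2 (observed: 3).
Rule C → syllable 3 ✓.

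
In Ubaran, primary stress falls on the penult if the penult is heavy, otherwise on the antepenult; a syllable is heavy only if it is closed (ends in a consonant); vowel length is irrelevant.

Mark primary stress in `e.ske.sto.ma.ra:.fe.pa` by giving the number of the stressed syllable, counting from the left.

Weights: 5 ra: L, 6 fe L, 7 pa L.
The penult (syllable 6, fe) is light, so stress falls on the antepenult (syllable 5, ra:).
Primary stress: syllable 5 → e.ske.sto.ma.ˈra:.fe.pa.

5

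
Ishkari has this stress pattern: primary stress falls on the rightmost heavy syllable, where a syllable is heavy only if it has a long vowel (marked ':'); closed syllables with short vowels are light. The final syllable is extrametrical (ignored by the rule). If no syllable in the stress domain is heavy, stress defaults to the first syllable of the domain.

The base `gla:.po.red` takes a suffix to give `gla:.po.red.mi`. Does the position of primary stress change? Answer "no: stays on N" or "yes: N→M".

no: stays on 1

Base `gla:.po.red` (3 syllables):
  The final syllable (3, red) is extrametrical; the stress domain is syllables 1–2.
  Weights: 1 gla: H, 2 po L.
  Heavy syllables in the domain: 1. The rightmost is syllable 1 (gla:).
  → primary stress on syllable 1.
Suffixed `gla:.po.red.mi` (4 syllables):
  The final syllable (4, mi) is extrametrical; the stress domain is syllables 1–3.
  Weights: 1 gla: H, 2 po L, 3 red L.
  Heavy syllables in the domain: 1. The rightmost is syllable 1 (gla:).
  → primary stress on syllable 1.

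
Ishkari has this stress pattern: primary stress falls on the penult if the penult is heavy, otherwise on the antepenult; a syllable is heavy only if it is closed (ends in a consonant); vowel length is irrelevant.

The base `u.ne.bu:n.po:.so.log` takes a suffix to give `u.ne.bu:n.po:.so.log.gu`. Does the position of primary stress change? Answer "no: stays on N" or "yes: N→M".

yes: 4→6

Base `u.ne.bu:n.po:.so.log` (6 syllables):
  Weights: 4 po: L, 5 so L, 6 log H.
  The penult (syllable 5, so) is light, so stress falls on the antepenult (syllable 4, po:).
  → primary stress on syllable 4.
Suffixed `u.ne.bu:n.po:.so.log.gu` (7 syllables):
  Weights: 5 so L, 6 log H, 7 gu L.
  The penult (syllable 6, log) is heavy, so it takes stress.
  → primary stress on syllable 6.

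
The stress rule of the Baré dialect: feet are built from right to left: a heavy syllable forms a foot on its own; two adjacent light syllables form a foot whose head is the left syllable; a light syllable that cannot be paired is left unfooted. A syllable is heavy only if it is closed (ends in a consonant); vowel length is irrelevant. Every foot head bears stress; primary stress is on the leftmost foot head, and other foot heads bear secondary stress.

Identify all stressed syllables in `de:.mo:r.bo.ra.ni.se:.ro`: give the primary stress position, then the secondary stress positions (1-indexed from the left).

Weights: 1 de: L, 2 mo:r H, 3 bo L, 4 ra L, 5 ni L, 6 se: L, 7 ro L.
Parse right to left (heavy = foot alone; LL = one foot; stranded L unfooted): de: (ˈmo:r) bo (ˈra.ni) (ˈse:.ro).
Foot heads: 2, 4, 6.
Primary stress on the leftmost head = syllable 2.
Secondary stress on 4, 6: de:.ˈmo:r.bo.ˌra.ni.ˌse:.ro.

primary 2, secondary 4, 6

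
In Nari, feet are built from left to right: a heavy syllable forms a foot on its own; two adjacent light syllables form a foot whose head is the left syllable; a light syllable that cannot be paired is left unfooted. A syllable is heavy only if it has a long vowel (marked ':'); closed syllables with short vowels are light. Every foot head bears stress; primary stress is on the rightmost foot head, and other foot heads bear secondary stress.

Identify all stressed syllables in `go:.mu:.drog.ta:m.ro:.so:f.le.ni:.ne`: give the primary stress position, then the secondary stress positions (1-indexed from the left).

Weights: 1 go: H, 2 mu: H, 3 drog L, 4 ta:m H, 5 ro: H, 6 so:f H, 7 le L, 8 ni: H, 9 ne L.
Parse left to right (heavy = foot alone; LL = one foot; stranded L unfooted): (ˈgo:) (ˈmu:) drog (ˈta:m) (ˈro:) (ˈso:f) le (ˈni:) ne.
Foot heads: 1, 2, 4, 5, 6, 8.
Primary stress on the rightmost head = syllable 8.
Secondary stress on 1, 2, 4, 5, 6: ˌgo:.ˌmu:.drog.ˌta:m.ˌro:.ˌso:f.le.ˈni:.ne.

primary 8, secondary 1, 2, 4, 5, 6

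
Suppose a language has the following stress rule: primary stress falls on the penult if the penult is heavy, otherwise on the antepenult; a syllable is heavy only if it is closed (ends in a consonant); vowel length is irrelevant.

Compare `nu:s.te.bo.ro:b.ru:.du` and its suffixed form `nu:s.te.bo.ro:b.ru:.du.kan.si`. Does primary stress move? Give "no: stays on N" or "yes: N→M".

yes: 4→7

Base `nu:s.te.bo.ro:b.ru:.du` (6 syllables):
  Weights: 4 ro:b H, 5 ru: L, 6 du L.
  The penult (syllable 5, ru:) is light, so stress falls on the antepenult (syllable 4, ro:b).
  → primary stress on syllable 4.
Suffixed `nu:s.te.bo.ro:b.ru:.du.kan.si` (8 syllables):
  Weights: 6 du L, 7 kan H, 8 si L.
  The penult (syllable 7, kan) is heavy, so it takes stress.
  → primary stress on syllable 7.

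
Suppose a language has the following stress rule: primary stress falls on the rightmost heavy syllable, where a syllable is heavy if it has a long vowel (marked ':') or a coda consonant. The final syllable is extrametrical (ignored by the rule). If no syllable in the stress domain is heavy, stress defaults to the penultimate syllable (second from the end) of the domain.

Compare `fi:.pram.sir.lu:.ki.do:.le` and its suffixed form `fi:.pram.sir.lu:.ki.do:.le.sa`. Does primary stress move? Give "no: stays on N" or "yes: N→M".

Base `fi:.pram.sir.lu:.ki.do:.le` (7 syllables):
  The final syllable (7, le) is extrametrical; the stress domain is syllables 1–6.
  Weights: 1 fi: H, 2 pram H, 3 sir H, 4 lu: H, 5 ki L, 6 do: H.
  Heavy syllables in the domain: 1, 2, 3, 4, 6. The rightmost is syllable 6 (do:).
  → primary stress on syllable 6.
Suffixed `fi:.pram.sir.lu:.ki.do:.le.sa` (8 syllables):
  The final syllable (8, sa) is extrametrical; the stress domain is syllables 1–7.
  Weights: 1 fi: H, 2 pram H, 3 sir H, 4 lu: H, 5 ki L, 6 do: H, 7 le L.
  Heavy syllables in the domain: 1, 2, 3, 4, 6. The rightmost is syllable 6 (do:).
  → primary stress on syllable 6.

no: stays on 6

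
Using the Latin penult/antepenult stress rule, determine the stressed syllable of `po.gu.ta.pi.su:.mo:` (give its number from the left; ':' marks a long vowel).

5

Classical Latin: stress the penult if heavy (long vowel or closed), else the antepenult.
Weights: 4 pi L, 5 su: H, 6 mo: H.
The penult (syllable 5, su:) is heavy, so it takes stress.
Stress on syllable 5: po.gu.ta.pi.ˈsu:.mo:.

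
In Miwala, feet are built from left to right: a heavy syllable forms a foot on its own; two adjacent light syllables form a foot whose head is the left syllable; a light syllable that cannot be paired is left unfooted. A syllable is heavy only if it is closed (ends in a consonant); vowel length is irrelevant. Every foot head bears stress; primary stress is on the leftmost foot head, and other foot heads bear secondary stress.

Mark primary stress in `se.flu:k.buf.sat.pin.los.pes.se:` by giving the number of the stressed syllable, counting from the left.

2

Weights: 1 se L, 2 flu:k H, 3 buf H, 4 sat H, 5 pin H, 6 los H, 7 pes H, 8 se: L.
Parse left to right (heavy = foot alone; LL = one foot; stranded L unfooted): se (ˈflu:k) (ˈbuf) (ˈsat) (ˈpin) (ˈlos) (ˈpes) se:.
Foot heads: 2, 3, 4, 5, 6, 7.
Primary stress on the leftmost head = syllable 2.
Primary stress: syllable 2 → se.ˈflu:k.buf.sat.pin.los.pes.se:.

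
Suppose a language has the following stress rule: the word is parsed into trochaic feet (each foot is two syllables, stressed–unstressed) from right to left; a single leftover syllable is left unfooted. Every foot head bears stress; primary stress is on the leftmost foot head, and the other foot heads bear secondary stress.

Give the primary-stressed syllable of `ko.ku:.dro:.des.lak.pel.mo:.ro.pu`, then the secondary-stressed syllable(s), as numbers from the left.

primary 2, secondary 4, 6, 8

Parse right to left into trochaic (ˈσσ) feet: ko (ˈku:.dro:) (ˈdes.lak) (ˈpel.mo:) (ˈro.pu). Syllable 1 is left unfooted.
Foot heads (stressed positions): 2, 4, 6, 8.
End Rule Leftmost: primary stress on the leftmost head = syllable 2.
Secondary stress on 4, 6, 8: ko.ˈku:.dro:.ˌdes.lak.ˌpel.mo:.ˌro.pu.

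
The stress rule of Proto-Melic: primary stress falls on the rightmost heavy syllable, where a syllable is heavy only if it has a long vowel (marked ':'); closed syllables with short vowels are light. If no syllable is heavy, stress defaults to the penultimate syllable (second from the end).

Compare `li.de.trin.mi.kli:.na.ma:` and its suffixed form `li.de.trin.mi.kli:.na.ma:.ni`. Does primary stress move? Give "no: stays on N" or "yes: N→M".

no: stays on 7

Base `li.de.trin.mi.kli:.na.ma:` (7 syllables):
  Weights: 1 li L, 2 de L, 3 trin L, 4 mi L, 5 kli: H, 6 na L, 7 ma: H.
  Heavy syllables in the domain: 5, 7. The rightmost is syllable 7 (ma:).
  → primary stress on syllable 7.
Suffixed `li.de.trin.mi.kli:.na.ma:.ni` (8 syllables):
  Weights: 1 li L, 2 de L, 3 trin L, 4 mi L, 5 kli: H, 6 na L, 7 ma: H, 8 ni L.
  Heavy syllables in the domain: 5, 7. The rightmost is syllable 7 (ma:).
  → primary stress on syllable 7.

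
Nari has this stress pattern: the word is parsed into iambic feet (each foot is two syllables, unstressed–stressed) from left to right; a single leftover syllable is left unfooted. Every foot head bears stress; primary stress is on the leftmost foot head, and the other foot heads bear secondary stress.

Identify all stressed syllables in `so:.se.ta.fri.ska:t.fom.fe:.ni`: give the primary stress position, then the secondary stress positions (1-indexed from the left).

Parse left to right into iambic (σˈσ) feet: (so:.ˈse) (ta.ˈfri) (ska:t.ˈfom) (fe:.ˈni).
Foot heads (stressed positions): 2, 4, 6, 8.
End Rule Leftmost: primary stress on the leftmost head = syllable 2.
Secondary stress on 4, 6, 8: so:.ˈse.ta.ˌfri.ska:t.ˌfom.fe:.ˌni.

primary 2, secondary 4, 6, 8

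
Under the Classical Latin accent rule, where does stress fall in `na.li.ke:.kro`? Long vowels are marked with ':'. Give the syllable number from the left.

Classical Latin: stress the penult if heavy (long vowel or closed), else the antepenult.
Weights: 2 li L, 3 ke: H, 4 kro L.
The penult (syllable 3, ke:) is heavy, so it takes stress.
Stress on syllable 3: na.li.ˈke:.kro.

3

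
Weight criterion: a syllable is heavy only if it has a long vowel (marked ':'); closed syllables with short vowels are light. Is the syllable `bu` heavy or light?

`bu`: short vowel, open (no coda). Short vowel → light.

light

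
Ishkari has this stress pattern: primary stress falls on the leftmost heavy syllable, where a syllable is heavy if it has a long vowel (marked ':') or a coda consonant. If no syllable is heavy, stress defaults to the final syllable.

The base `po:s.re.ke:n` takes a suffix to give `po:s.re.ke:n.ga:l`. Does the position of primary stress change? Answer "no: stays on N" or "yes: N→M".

no: stays on 1

Base `po:s.re.ke:n` (3 syllables):
  Weights: 1 po:s H, 2 re L, 3 ke:n H.
  Heavy syllables in the domain: 1, 3. The leftmost is syllable 1 (po:s).
  → primary stress on syllable 1.
Suffixed `po:s.re.ke:n.ga:l` (4 syllables):
  Weights: 1 po:s H, 2 re L, 3 ke:n H, 4 ga:l H.
  Heavy syllables in the domain: 1, 3, 4. The leftmost is syllable 1 (po:s).
  → primary stress on syllable 1.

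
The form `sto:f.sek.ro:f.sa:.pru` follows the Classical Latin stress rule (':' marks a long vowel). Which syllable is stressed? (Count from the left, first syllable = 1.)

4

Classical Latin: stress the penult if heavy (long vowel or closed), else the antepenult.
Weights: 3 ro:f H, 4 sa: H, 5 pru L.
The penult (syllable 4, sa:) is heavy, so it takes stress.
Stress on syllable 4: sto:f.sek.ro:f.ˈsa:.pru.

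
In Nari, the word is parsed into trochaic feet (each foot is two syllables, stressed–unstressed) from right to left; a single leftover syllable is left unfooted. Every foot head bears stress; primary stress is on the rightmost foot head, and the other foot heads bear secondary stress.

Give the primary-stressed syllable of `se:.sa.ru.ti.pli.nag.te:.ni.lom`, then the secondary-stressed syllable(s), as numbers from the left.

primary 8, secondary 2, 4, 6

Parse right to left into trochaic (ˈσσ) feet: se: (ˈsa.ru) (ˈti.pli) (ˈnag.te:) (ˈni.lom). Syllable 1 is left unfooted.
Foot heads (stressed positions): 2, 4, 6, 8.
End Rule Rightmost: primary stress on the rightmost head = syllable 8.
Secondary stress on 2, 4, 6: se:.ˌsa.ru.ˌti.pli.ˌnag.te:.ˈni.lom.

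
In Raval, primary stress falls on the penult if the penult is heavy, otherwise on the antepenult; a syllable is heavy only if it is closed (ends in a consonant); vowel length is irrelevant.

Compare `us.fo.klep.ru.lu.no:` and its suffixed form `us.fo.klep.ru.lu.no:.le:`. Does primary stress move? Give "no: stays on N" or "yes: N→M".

Base `us.fo.klep.ru.lu.no:` (6 syllables):
  Weights: 4 ru L, 5 lu L, 6 no: L.
  The penult (syllable 5, lu) is light, so stress falls on the antepenult (syllable 4, ru).
  → primary stress on syllable 4.
Suffixed `us.fo.klep.ru.lu.no:.le:` (7 syllables):
  Weights: 5 lu L, 6 no: L, 7 le: L.
  The penult (syllable 6, no:) is light, so stress falls on the antepenult (syllable 5, lu).
  → primary stress on syllable 5.

yes: 4→5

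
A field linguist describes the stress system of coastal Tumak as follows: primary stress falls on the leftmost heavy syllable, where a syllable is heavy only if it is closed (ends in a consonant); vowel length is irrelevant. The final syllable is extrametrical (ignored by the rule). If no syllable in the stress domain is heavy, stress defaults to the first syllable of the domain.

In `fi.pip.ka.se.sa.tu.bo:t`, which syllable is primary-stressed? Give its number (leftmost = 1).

The final syllable (7, bo:t) is extrametrical; the stress domain is syllables 1–6.
Weights: 1 fi L, 2 pip H, 3 ka L, 4 se L, 5 sa L, 6 tu L.
Heavy syllables in the domain: 2. The leftmost is syllable 2 (pip).
Primary stress: syllable 2 → fi.ˈpip.ka.se.sa.tu.bo:t.

2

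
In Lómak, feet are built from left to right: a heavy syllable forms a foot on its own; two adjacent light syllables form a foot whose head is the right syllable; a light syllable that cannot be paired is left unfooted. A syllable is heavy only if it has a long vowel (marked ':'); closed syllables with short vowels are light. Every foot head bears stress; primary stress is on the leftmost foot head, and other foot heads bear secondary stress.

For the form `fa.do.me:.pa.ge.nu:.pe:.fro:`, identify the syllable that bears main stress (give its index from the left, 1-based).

2

Weights: 1 fa L, 2 do L, 3 me: H, 4 pa L, 5 ge L, 6 nu: H, 7 pe: H, 8 fro: H.
Parse left to right (heavy = foot alone; LL = one foot; stranded L unfooted): (fa.ˈdo) (ˈme:) (pa.ˈge) (ˈnu:) (ˈpe:) (ˈfro:).
Foot heads: 2, 3, 5, 6, 7, 8.
Primary stress on the leftmost head = syllable 2.
Primary stress: syllable 2 → fa.ˈdo.me:.pa.ge.nu:.pe:.fro:.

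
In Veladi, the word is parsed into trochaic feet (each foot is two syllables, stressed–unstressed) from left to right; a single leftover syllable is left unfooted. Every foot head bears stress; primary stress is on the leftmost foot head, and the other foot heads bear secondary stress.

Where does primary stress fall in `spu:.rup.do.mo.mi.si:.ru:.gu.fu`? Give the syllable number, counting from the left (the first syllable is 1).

Parse left to right into trochaic (ˈσσ) feet: (ˈspu:.rup) (ˈdo.mo) (ˈmi.si:) (ˈru:.gu) fu. Syllable 9 is left unfooted.
Foot heads (stressed positions): 1, 3, 5, 7.
End Rule Leftmost: primary stress on the leftmost head = syllable 1.
Primary stress: syllable 1 → ˈspu:.rup.do.mo.mi.si:.ru:.gu.fu.

1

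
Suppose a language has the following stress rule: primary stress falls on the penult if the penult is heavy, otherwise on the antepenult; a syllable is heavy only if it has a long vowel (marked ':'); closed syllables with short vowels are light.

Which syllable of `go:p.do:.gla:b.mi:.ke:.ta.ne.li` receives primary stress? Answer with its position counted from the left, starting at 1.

6

Weights: 6 ta L, 7 ne L, 8 li L.
The penult (syllable 7, ne) is light, so stress falls on the antepenult (syllable 6, ta).
Primary stress: syllable 6 → go:p.do:.gla:b.mi:.ke:.ˈta.ne.li.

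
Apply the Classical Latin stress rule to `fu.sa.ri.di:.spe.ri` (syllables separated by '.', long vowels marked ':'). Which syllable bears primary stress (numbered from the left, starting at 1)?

4

Classical Latin: stress the penult if heavy (long vowel or closed), else the antepenult.
Weights: 4 di: H, 5 spe L, 6 ri L.
The penult (syllable 5, spe) is light, so stress falls on the antepenult (syllable 4, di:).
Stress on syllable 4: fu.sa.ri.ˈdi:.spe.ri.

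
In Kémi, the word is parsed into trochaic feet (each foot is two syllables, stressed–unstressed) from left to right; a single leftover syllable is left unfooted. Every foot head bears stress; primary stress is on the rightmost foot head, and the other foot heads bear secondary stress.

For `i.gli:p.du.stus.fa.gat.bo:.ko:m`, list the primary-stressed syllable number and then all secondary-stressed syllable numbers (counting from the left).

Parse left to right into trochaic (ˈσσ) feet: (ˈi.gli:p) (ˈdu.stus) (ˈfa.gat) (ˈbo:.ko:m).
Foot heads (stressed positions): 1, 3, 5, 7.
End Rule Rightmost: primary stress on the rightmost head = syllable 7.
Secondary stress on 1, 3, 5: ˌi.gli:p.ˌdu.stus.ˌfa.gat.ˈbo:.ko:m.

primary 7, secondary 1, 3, 5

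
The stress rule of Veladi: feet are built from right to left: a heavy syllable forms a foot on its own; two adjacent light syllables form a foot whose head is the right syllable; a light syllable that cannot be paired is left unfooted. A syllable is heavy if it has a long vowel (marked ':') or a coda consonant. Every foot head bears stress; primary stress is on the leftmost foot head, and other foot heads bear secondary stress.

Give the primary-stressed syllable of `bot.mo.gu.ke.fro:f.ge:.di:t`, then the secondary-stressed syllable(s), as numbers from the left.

Weights: 1 bot H, 2 mo L, 3 gu L, 4 ke L, 5 fro:f H, 6 ge: H, 7 di:t H.
Parse right to left (heavy = foot alone; LL = one foot; stranded L unfooted): (ˈbot) mo (gu.ˈke) (ˈfro:f) (ˈge:) (ˈdi:t).
Foot heads: 1, 4, 5, 6, 7.
Primary stress on the leftmost head = syllable 1.
Secondary stress on 4, 5, 6, 7: ˈbot.mo.gu.ˌke.ˌfro:f.ˌge:.ˌdi:t.

primary 1, secondary 4, 5, 6, 7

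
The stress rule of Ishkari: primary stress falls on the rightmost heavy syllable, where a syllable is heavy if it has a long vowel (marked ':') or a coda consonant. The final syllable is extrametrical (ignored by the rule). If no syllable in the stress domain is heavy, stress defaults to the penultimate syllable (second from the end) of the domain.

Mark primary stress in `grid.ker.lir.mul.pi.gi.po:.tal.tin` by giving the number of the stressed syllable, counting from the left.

The final syllable (9, tin) is extrametrical; the stress domain is syllables 1–8.
Weights: 1 grid H, 2 ker H, 3 lir H, 4 mul H, 5 pi L, 6 gi L, 7 po: H, 8 tal H.
Heavy syllables in the domain: 1, 2, 3, 4, 7, 8. The rightmost is syllable 8 (tal).
Primary stress: syllable 8 → grid.ker.lir.mul.pi.gi.po:.ˈtal.tin.

8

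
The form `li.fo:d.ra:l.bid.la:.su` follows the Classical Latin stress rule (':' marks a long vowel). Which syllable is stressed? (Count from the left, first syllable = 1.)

Classical Latin: stress the penult if heavy (long vowel or closed), else the antepenult.
Weights: 4 bid H, 5 la: H, 6 su L.
The penult (syllable 5, la:) is heavy, so it takes stress.
Stress on syllable 5: li.fo:d.ra:l.bid.ˈla:.su.

5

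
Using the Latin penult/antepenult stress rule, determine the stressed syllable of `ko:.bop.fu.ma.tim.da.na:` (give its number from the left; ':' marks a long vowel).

5

Classical Latin: stress the penult if heavy (long vowel or closed), else the antepenult.
Weights: 5 tim H, 6 da L, 7 na: H.
The penult (syllable 6, da) is light, so stress falls on the antepenult (syllable 5, tim).
Stress on syllable 5: ko:.bop.fu.ma.ˈtim.da.na:.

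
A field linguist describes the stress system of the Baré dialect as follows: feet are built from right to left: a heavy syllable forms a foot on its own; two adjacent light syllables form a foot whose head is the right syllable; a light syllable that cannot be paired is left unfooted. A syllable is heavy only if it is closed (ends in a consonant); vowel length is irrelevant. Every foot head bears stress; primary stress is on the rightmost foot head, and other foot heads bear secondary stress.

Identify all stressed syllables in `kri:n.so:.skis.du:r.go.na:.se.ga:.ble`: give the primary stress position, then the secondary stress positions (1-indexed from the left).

Weights: 1 kri:n H, 2 so: L, 3 skis H, 4 du:r H, 5 go L, 6 na: L, 7 se L, 8 ga: L, 9 ble L.
Parse right to left (heavy = foot alone; LL = one foot; stranded L unfooted): (ˈkri:n) so: (ˈskis) (ˈdu:r) go (na:.ˈse) (ga:.ˈble).
Foot heads: 1, 3, 4, 7, 9.
Primary stress on the rightmost head = syllable 9.
Secondary stress on 1, 3, 4, 7: ˌkri:n.so:.ˌskis.ˌdu:r.go.na:.ˌse.ga:.ˈble.

primary 9, secondary 1, 3, 4, 7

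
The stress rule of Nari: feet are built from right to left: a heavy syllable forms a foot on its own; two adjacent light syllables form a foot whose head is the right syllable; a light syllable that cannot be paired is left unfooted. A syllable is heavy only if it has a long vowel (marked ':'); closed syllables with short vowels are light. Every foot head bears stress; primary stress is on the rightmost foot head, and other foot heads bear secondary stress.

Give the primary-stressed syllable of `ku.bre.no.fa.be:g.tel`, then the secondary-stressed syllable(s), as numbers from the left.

Weights: 1 ku L, 2 bre L, 3 no L, 4 fa L, 5 be:g H, 6 tel L.
Parse right to left (heavy = foot alone; LL = one foot; stranded L unfooted): (ku.ˈbre) (no.ˈfa) (ˈbe:g) tel.
Foot heads: 2, 4, 5.
Primary stress on the rightmost head = syllable 5.
Secondary stress on 2, 4: ku.ˌbre.no.ˌfa.ˈbe:g.tel.

primary 5, secondary 2, 4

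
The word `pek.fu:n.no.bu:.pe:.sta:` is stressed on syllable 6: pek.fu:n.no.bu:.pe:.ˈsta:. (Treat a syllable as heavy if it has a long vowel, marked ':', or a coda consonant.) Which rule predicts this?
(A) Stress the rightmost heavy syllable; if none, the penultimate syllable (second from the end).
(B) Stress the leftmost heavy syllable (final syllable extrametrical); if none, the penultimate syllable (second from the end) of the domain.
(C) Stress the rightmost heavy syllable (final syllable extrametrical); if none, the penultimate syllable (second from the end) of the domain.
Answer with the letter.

Rule A → syllable 6 ✓.
Rule B → syllable 1 (observed: 6).
Rule C → syllable 5 (observed: 6).

A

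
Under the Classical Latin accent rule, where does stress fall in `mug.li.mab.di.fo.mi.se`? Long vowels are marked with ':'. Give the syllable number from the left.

Classical Latin: stress the penult if heavy (long vowel or closed), else the antepenult.
Weights: 5 fo L, 6 mi L, 7 se L.
The penult (syllable 6, mi) is light, so stress falls on the antepenult (syllable 5, fo).
Stress on syllable 5: mug.li.mab.di.ˈfo.mi.se.

5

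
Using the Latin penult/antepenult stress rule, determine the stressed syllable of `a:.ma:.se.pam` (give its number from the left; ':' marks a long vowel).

2

Classical Latin: stress the penult if heavy (long vowel or closed), else the antepenult.
Weights: 2 ma: H, 3 se L, 4 pam H.
The penult (syllable 3, se) is light, so stress falls on the antepenult (syllable 2, ma:).
Stress on syllable 2: a:.ˈma:.se.pam.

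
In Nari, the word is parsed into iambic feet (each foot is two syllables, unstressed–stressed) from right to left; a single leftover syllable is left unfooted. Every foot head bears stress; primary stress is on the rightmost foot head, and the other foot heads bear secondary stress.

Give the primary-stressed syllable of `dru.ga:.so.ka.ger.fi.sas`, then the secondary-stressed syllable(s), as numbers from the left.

Parse right to left into iambic (σˈσ) feet: dru (ga:.ˈso) (ka.ˈger) (fi.ˈsas). Syllable 1 is left unfooted.
Foot heads (stressed positions): 3, 5, 7.
End Rule Rightmost: primary stress on the rightmost head = syllable 7.
Secondary stress on 3, 5: dru.ga:.ˌso.ka.ˌger.fi.ˈsas.

primary 7, secondary 3, 5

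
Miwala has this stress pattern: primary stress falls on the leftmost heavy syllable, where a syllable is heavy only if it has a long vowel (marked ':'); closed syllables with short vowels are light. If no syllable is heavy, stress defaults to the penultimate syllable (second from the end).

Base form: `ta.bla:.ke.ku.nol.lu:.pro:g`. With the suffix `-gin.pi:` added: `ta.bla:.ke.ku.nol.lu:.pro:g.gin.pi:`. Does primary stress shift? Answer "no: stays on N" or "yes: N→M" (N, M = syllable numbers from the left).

Base `ta.bla:.ke.ku.nol.lu:.pro:g` (7 syllables):
  Weights: 1 ta L, 2 bla: H, 3 ke L, 4 ku L, 5 nol L, 6 lu: H, 7 pro:g H.
  Heavy syllables in the domain: 2, 6, 7. The leftmost is syllable 2 (bla:).
  → primary stress on syllable 2.
Suffixed `ta.bla:.ke.ku.nol.lu:.pro:g.gin.pi:` (9 syllables):
  Weights: 1 ta L, 2 bla: H, 3 ke L, 4 ku L, 5 nol L, 6 lu: H, 7 pro:g H, 8 gin L, 9 pi: H.
  Heavy syllables in the domain: 2, 6, 7, 9. The leftmost is syllable 2 (bla:).
  → primary stress on syllable 2.

no: stays on 2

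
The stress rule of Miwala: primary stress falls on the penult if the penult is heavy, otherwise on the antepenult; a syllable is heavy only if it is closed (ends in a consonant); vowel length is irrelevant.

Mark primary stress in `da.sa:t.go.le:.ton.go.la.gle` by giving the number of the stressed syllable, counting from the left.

6

Weights: 6 go L, 7 la L, 8 gle L.
The penult (syllable 7, la) is light, so stress falls on the antepenult (syllable 6, go).
Primary stress: syllable 6 → da.sa:t.go.le:.ton.ˈgo.la.gle.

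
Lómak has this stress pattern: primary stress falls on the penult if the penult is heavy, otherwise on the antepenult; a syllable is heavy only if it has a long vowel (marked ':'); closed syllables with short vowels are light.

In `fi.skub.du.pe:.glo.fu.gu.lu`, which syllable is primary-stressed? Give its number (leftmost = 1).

6

Weights: 6 fu L, 7 gu L, 8 lu L.
The penult (syllable 7, gu) is light, so stress falls on the antepenult (syllable 6, fu).
Primary stress: syllable 6 → fi.skub.du.pe:.glo.ˈfu.gu.lu.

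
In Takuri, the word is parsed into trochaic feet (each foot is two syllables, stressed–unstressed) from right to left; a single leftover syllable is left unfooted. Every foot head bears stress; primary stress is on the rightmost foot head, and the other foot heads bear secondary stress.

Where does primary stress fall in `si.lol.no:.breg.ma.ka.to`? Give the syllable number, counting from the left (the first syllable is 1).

6

Parse right to left into trochaic (ˈσσ) feet: si (ˈlol.no:) (ˈbreg.ma) (ˈka.to). Syllable 1 is left unfooted.
Foot heads (stressed positions): 2, 4, 6.
End Rule Rightmost: primary stress on the rightmost head = syllable 6.
Primary stress: syllable 6 → si.lol.no:.breg.ma.ˈka.to.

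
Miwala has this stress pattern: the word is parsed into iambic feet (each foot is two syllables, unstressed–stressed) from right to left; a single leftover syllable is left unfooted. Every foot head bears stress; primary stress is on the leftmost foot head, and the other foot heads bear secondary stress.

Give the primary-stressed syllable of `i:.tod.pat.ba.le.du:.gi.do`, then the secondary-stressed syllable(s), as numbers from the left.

Parse right to left into iambic (σˈσ) feet: (i:.ˈtod) (pat.ˈba) (le.ˈdu:) (gi.ˈdo).
Foot heads (stressed positions): 2, 4, 6, 8.
End Rule Leftmost: primary stress on the leftmost head = syllable 2.
Secondary stress on 4, 6, 8: i:.ˈtod.pat.ˌba.le.ˌdu:.gi.ˌdo.

primary 2, secondary 4, 6, 8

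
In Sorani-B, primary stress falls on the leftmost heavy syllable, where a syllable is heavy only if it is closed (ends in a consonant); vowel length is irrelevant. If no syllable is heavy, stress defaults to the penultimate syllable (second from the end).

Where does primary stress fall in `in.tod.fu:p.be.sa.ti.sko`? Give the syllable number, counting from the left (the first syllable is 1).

1

Weights: 1 in H, 2 tod H, 3 fu:p H, 4 be L, 5 sa L, 6 ti L, 7 sko L.
Heavy syllables in the domain: 1, 2, 3. The leftmost is syllable 1 (in).
Primary stress: syllable 1 → ˈin.tod.fu:p.be.sa.ti.sko.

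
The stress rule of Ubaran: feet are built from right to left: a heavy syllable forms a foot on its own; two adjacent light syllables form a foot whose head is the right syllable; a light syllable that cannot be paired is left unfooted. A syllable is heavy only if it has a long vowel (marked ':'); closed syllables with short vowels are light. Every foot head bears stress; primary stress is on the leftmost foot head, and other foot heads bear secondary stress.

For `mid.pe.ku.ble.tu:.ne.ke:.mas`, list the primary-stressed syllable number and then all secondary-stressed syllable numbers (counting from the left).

primary 2, secondary 4, 5, 7

Weights: 1 mid L, 2 pe L, 3 ku L, 4 ble L, 5 tu: H, 6 ne L, 7 ke: H, 8 mas L.
Parse right to left (heavy = foot alone; LL = one foot; stranded L unfooted): (mid.ˈpe) (ku.ˈble) (ˈtu:) ne (ˈke:) mas.
Foot heads: 2, 4, 5, 7.
Primary stress on the leftmost head = syllable 2.
Secondary stress on 4, 5, 7: mid.ˈpe.ku.ˌble.ˌtu:.ne.ˌke:.mas.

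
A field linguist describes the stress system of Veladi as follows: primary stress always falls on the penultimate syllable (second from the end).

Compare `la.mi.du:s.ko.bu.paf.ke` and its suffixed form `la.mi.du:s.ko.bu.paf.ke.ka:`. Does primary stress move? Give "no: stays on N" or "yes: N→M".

yes: 6→7

Base `la.mi.du:s.ko.bu.paf.ke` (7 syllables):
  The word has 7 syllables; the penultimate syllable (second from the end) is syllable 6 (paf).
  → primary stress on syllable 6.
Suffixed `la.mi.du:s.ko.bu.paf.ke.ka:` (8 syllables):
  The word has 8 syllables; the penultimate syllable (second from the end) is syllable 7 (ke).
  → primary stress on syllable 7.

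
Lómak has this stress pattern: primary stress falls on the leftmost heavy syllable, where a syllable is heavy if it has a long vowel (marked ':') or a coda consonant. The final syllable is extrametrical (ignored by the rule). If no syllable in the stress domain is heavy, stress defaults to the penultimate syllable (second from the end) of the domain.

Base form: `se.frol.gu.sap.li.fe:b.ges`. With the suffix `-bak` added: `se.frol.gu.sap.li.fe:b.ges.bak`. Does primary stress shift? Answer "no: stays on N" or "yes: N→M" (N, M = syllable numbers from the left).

Base `se.frol.gu.sap.li.fe:b.ges` (7 syllables):
  The final syllable (7, ges) is extrametrical; the stress domain is syllables 1–6.
  Weights: 1 se L, 2 frol H, 3 gu L, 4 sap H, 5 li L, 6 fe:b H.
  Heavy syllables in the domain: 2, 4, 6. The leftmost is syllable 2 (frol).
  → primary stress on syllable 2.
Suffixed `se.frol.gu.sap.li.fe:b.ges.bak` (8 syllables):
  The final syllable (8, bak) is extrametrical; the stress domain is syllables 1–7.
  Weights: 1 se L, 2 frol H, 3 gu L, 4 sap H, 5 li L, 6 fe:b H, 7 ges H.
  Heavy syllables in the domain: 2, 4, 6, 7. The leftmost is syllable 2 (frol).
  → primary stress on syllable 2.

no: stays on 2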